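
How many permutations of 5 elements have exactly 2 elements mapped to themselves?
Choose the 2 fixed points C(5,2) = 10, derange the rest: !3 = Σ_{j=0}^{3} (-1)^j·3!/j! = 6 - 6 + 3 - 1 = 2. Product = 10 × 2 = 20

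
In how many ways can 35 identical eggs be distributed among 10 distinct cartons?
C(35+10-1, 10-1) = C(44, 9) = 708930508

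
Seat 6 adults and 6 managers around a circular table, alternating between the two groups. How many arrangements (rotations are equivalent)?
Fix one of the adults: (6-1)! ways for the remaining adults, × 6! ways for the managers = 120 × 720 = 86400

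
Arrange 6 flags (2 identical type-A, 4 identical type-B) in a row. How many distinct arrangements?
6! / (2! × 4!) = 15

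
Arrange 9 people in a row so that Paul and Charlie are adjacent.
Treat as block: (9-1)! × 2! = 40320 × 2 = 80640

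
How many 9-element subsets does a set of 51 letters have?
C(51,9) = 51!/(9!×42!) = 3042312350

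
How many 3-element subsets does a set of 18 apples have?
C(18,3) = 18!/(3!×15!) = 816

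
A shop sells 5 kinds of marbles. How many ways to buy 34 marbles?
C(34+5-1, 5-1) = C(38, 4) = 73815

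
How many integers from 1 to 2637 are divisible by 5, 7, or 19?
⌊2637/5⌋+⌊2637/7⌋+⌊2637/19⌋ - ⌊2637/35⌋-⌊2637/95⌋-⌊2637/133⌋ + ⌊2637/665⌋ = 527+376+138 - 75-27-19 + 3 = 923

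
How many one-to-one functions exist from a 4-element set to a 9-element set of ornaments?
P(9,4) = 9!/(9-4)! = 3024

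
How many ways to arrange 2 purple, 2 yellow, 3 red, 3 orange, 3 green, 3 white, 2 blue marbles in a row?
18! / (2! × 2! × 3! × 3! × 3! × 3! × 2!) = 617512896000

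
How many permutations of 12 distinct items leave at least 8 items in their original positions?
Exactly j fixed points: C(12,j)·!(12-j); sum over j ≥ 8 (derangement numbers via !m = (m-1)·(!(m-1) + !(m-2)): !0..!4 = 1, 0, 1, 2, 9). Σ_{j=8}^{12} C(12,j)·!(12-j) = C(12,8)·!4 + C(12,9)·!3 + C(12,10)·!2 + C(12,11)·!1 + C(12,12)·!0 = 495·9 + 220·2 + 66·1 + 12·0 + 1·1 = 4962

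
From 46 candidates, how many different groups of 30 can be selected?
C(46,30) = 46!/(30!×16!) = 991493848554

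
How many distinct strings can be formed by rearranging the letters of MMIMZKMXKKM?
11! / (1! × 3! × 5! × 1! × 1!) = 55440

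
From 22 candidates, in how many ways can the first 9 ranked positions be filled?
P(22,9) = 22!/(22-9)! = 180503769600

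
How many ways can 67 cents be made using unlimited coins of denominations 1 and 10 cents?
Coefficient of x^67 in 1/(1-x^1) · 1/(1-x^10). Use j coins of 10 for j = 0..⌊67/10⌋ = 6, the rest in 1s: 6 + 1 = 7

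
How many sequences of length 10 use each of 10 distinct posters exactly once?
10! = 3628800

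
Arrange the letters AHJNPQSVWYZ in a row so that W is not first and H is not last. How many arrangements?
By inclusion-exclusion: 11! - 2×(11-1)! + (11-2)! = 39916800 - 7257600 + 362880 = 33022080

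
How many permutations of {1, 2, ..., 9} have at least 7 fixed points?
Exactly j fixed points: C(9,j)·!(9-j); sum over j ≥ 7 (derangement numbers via !m = (m-1)·(!(m-1) + !(m-2)): !0..!2 = 1, 0, 1). Σ_{j=7}^{9} C(9,j)·!(9-j) = C(9,7)·!2 + C(9,8)·!1 + C(9,9)·!0 = 36·1 + 9·0 + 1·1 = 37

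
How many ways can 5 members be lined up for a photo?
5! = 120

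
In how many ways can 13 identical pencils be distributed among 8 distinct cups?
C(13+8-1, 8-1) = C(20, 7) = 77520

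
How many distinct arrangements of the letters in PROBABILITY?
11! / (1! × 1! × 1! × 2! × 1! × 2! × 1! × 1! × 1!) = 9979200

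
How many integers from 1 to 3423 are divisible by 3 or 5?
⌊3423/3⌋ + ⌊3423/5⌋ - ⌊3423/15⌋ = 1141 + 684 - 228 = 1597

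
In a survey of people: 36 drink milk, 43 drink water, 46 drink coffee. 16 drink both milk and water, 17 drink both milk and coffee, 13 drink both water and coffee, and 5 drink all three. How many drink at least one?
|A∪B∪C| = 36+43+46-16-17-13+5 = 84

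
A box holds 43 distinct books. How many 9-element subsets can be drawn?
C(43,9) = 43!/(9!×34!) = 563921995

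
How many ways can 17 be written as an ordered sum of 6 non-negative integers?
C(17+6-1, 6-1) = C(22, 5) = 26334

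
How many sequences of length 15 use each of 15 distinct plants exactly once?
15! = 1307674368000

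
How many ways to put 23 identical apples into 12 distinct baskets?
C(23+12-1, 12-1) = C(34, 11) = 286097760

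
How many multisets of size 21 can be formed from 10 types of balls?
C(21+10-1, 10-1) = C(30, 9) = 14307150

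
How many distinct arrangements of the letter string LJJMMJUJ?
8! / (2! × 4! × 1! × 1!) = 840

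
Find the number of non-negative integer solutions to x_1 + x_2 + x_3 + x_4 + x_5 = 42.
C(42+5-1, 5-1) = C(46, 4) = 163185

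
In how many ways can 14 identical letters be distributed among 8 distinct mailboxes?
C(14+8-1, 8-1) = C(21, 7) = 116280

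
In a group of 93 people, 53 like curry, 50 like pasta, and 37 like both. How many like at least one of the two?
|A∪B| = |A| + |B| - |A∩B| = 53 + 50 - 37 = 66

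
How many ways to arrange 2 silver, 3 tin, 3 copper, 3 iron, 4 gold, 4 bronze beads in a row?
19! / (2! × 3! × 3! × 3! × 4! × 4!) = 488864376000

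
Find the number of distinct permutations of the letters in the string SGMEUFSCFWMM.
12! / (1! × 1! × 2! × 3! × 1! × 2! × 1! × 1!) = 19958400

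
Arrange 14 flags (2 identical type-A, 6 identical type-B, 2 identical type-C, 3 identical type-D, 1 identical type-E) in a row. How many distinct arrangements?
14! / (2! × 6! × 2! × 3! × 1!) = 5045040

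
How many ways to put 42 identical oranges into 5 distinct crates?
C(42+5-1, 5-1) = C(46, 4) = 163185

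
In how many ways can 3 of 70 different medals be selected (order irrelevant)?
C(70,3) = 70!/(3!×67!) = 54740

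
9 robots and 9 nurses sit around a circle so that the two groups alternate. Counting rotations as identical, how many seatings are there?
Fix one of the robots: (9-1)! ways for the remaining robots, × 9! ways for the nurses = 40320 × 362880 = 14631321600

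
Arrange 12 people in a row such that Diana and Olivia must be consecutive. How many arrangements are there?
Treat the 2 as one block: (12-2+1)! × 2! = 39916800 × 2 = 79833600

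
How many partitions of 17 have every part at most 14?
Let r_j(i) = number of partitions of i into parts ≤ j, for i = 0..17. r_1(i) = 1 for all i; r_j(i) = r_{j-1}(i) + r_j(i-j). Rows j = 2..14: ≤2: 1 1 2 2 3 3 4 4 5 5 6 6 7 7 8 8 9 9; ≤3: 1 1 2 3 4 5 7 8 10 12 14 16 19 21 24 27 30 33; ≤4: 1 1 2 3 5 6 9 11 15 18 23 27 34 39 47 54 64 72; ≤5: 1 1 2 3 5 7 10 13 18 23 30 37 47 57 70 84 101 119; ≤6: 1 1 2 3 5 7 11 14 20 26 35 44 58 71 90 110 136 163; ≤7: 1 1 2 3 5 7 11 15 21 28 38 49 65 82 105 131 164 201; ≤8: 1 1 2 3 5 7 11 15 22 29 40 52 70 89 116 146 186 230; ≤9: 1 1 2 3 5 7 11 15 22 30 41 54 73 94 123 157 201 252; ≤10: 1 1 2 3 5 7 11 15 22 30 42 55 75 97 128 164 212 267; ≤11: 1 1 2 3 5 7 11 15 22 30 42 56 76 99 131 169 219 278; ≤12: 1 1 2 3 5 7 11 15 22 30 42 56 77 100 133 172 224 285; ≤13: 1 1 2 3 5 7 11 15 22 30 42 56 77 101 134 174 227 290; ≤14: 1 1 2 3 5 7 11 15 22 30 42 56 77 101 135 175 229 293. r_14(17) = 293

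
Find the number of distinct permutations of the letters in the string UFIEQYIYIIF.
11! / (4! × 2! × 1! × 1! × 1! × 2!) = 415800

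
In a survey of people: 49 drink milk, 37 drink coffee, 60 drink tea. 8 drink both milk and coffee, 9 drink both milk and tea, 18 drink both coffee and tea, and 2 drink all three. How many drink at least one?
|A∪B∪C| = 49+37+60-8-9-18+2 = 113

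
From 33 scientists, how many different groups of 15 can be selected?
C(33,15) = 33!/(15!×18!) = 1037158320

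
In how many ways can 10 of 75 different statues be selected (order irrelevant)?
C(75,10) = 75!/(10!×65!) = 828931106355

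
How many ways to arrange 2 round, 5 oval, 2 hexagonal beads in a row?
9! / (2! × 5! × 2!) = 756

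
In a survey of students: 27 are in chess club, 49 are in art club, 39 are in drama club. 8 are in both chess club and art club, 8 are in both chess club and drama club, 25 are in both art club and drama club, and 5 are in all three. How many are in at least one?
|A∪B∪C| = 27+49+39-8-8-25+5 = 79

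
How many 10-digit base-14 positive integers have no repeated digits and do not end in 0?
Last digit: 13 nonzero choices. First digit: 12 (nonzero, ≠last). Middle 8: P(12,8) = 19958400. Total = 3113510400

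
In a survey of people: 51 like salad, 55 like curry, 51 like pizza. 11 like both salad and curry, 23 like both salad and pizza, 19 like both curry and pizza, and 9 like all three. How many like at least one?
|A∪B∪C| = 51+55+51-11-23-19+9 = 113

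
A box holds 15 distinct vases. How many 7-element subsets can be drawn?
C(15,7) = 15!/(7!×8!) = 6435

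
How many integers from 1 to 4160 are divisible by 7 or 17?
⌊4160/7⌋ + ⌊4160/17⌋ - ⌊4160/119⌋ = 594 + 244 - 34 = 804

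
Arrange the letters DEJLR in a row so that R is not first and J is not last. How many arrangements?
By inclusion-exclusion: 5! - 2×(5-1)! + (5-2)! = 120 - 48 + 6 = 78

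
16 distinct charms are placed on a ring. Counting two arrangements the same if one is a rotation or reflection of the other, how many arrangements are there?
(16-1)!/2 = 1307674368000/2 = 653837184000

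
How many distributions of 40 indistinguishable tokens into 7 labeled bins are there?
C(40+7-1, 7-1) = C(46, 6) = 9366819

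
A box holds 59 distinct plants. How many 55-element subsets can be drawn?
C(59,55) = 59!/(55!×4!) = 455126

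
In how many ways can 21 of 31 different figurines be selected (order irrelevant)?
C(31,21) = 31!/(21!×10!) = 44352165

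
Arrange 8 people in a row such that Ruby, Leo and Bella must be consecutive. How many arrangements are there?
Treat the 3 as one block: (8-3+1)! × 3! = 720 × 6 = 4320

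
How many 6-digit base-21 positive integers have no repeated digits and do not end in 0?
Last digit: 20 nonzero choices. First digit: 19 (nonzero, ≠last). Middle 4: P(19,4) = 93024. Total = 35349120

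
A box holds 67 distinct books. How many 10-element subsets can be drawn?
C(67,10) = 67!/(10!×57!) = 247994680648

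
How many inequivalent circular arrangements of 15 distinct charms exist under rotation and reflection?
(15-1)!/2 = 87178291200/2 = 43589145600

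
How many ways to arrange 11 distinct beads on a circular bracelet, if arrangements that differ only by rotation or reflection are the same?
(11-1)!/2 = 3628800/2 = 1814400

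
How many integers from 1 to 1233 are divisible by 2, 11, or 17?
⌊1233/2⌋+⌊1233/11⌋+⌊1233/17⌋ - ⌊1233/22⌋-⌊1233/34⌋-⌊1233/187⌋ + ⌊1233/374⌋ = 616+112+72 - 56-36-6 + 3 = 705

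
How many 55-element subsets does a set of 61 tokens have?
C(61,55) = 61!/(55!×6!) = 55525372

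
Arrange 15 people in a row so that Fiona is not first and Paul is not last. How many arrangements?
By inclusion-exclusion: 15! - 2×(15-1)! + (15-2)! = 1307674368000 - 174356582400 + 6227020800 = 1139544806400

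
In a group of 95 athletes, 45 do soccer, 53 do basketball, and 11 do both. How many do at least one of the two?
|A∪B| = |A| + |B| - |A∩B| = 45 + 53 - 11 = 87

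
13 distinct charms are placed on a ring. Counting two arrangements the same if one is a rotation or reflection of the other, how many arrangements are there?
(13-1)!/2 = 479001600/2 = 239500800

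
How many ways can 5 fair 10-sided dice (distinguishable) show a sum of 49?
Coefficient of x^49 in (x + x² + ... + x^10)^5. By inclusion-exclusion on dice exceeding 10: Σ_j (-1)^j C(5,j)·C(49-1-10j, 4) = C(5,0)·C(48,4) - C(5,1)·C(38,4) + C(5,2)·C(28,4) - C(5,3)·C(18,4) + C(5,4)·C(8,4) = 1·194580 - 5·73815 + 10·20475 - 10·3060 + 5·70 = 5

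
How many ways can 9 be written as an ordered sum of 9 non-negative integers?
C(9+9-1, 9-1) = C(17, 8) = 24310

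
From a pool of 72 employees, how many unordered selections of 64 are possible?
C(72,64) = 72!/(64!×8!) = 11969016345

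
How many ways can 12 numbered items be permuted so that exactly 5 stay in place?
Choose the 5 fixed points C(12,5) = 792, derange the rest: !7 = Σ_{j=0}^{7} (-1)^j·7!/j! = 5040 - 5040 + 2520 - 840 + 210 - 42 + 7 - 1 = 1854. Product = 792 × 1854 = 1468368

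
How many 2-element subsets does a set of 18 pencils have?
C(18,2) = 18!/(2!×16!) = 153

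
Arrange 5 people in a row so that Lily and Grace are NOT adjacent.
Total - adjacent = 5! - (5-1)!×2 = 120 - 48 = 72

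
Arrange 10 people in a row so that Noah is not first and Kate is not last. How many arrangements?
By inclusion-exclusion: 10! - 2×(10-1)! + (10-2)! = 3628800 - 725760 + 40320 = 2943360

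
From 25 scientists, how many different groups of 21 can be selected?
C(25,21) = 25!/(21!×4!) = 12650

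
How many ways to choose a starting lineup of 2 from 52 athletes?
C(52,2) = 52!/(2!×50!) = 1326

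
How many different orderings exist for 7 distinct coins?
7! = 5040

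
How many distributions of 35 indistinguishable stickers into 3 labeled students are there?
C(35+3-1, 3-1) = C(37, 2) = 666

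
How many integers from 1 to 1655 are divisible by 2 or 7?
⌊1655/2⌋ + ⌊1655/7⌋ - ⌊1655/14⌋ = 827 + 236 - 118 = 945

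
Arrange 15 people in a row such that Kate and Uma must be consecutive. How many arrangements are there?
Treat the 2 as one block: (15-2+1)! × 2! = 87178291200 × 2 = 174356582400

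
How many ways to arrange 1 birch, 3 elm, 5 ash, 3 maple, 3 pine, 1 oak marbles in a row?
16! / (1! × 3! × 5! × 3! × 3! × 1!) = 807206400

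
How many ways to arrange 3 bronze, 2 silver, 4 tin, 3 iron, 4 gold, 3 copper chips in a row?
19! / (3! × 2! × 4! × 3! × 4! × 3!) = 488864376000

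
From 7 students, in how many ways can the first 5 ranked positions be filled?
P(7,5) = 7!/(7-5)! = 2520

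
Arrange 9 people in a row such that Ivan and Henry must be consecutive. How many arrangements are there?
Treat the 2 as one block: (9-2+1)! × 2! = 40320 × 2 = 80640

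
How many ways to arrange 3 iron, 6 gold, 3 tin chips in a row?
12! / (3! × 6! × 3!) = 18480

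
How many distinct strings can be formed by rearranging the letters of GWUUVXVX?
8! / (2! × 2! × 2! × 1! × 1!) = 5040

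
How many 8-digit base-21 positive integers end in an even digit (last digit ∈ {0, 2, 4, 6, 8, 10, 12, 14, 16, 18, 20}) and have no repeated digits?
Last∈{0,2,4,6,8,10,12,14,16,18,20}. Last=0: 390700800. Last nonzero: 10×19×P(19,6) = 3711657600. Total = 4102358400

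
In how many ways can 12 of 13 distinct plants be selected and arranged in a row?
P(13,12) = 13!/(13-12)! = 6227020800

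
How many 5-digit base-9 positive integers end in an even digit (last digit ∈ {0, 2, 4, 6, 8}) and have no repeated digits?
Last∈{0,2,4,6,8}. Last=0: 1680. Last nonzero: 4×7×P(7,3) = 5880. Total = 7560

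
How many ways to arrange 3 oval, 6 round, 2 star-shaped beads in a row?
11! / (3! × 6! × 2!) = 4620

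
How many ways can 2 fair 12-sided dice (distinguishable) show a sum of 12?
Coefficient of x^12 in (x + x² + ... + x^12)^2. By inclusion-exclusion on dice exceeding 12: Σ_j (-1)^j C(2,j)·C(12-1-12j, 1) = C(2,0)·C(11,1) = 1·11 = 11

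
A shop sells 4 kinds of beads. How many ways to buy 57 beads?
C(57+4-1, 4-1) = C(60, 3) = 34220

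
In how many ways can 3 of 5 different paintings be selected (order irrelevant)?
C(5,3) = 5!/(3!×2!) = 10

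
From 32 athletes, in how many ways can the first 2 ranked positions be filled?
P(32,2) = 32!/(32-2)! = 992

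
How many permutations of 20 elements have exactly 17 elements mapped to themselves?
Choose the 17 fixed points C(20,17) = 1140, derange the rest: !3 = Σ_{j=0}^{3} (-1)^j·3!/j! = 6 - 6 + 3 - 1 = 2. Product = 1140 × 2 = 2280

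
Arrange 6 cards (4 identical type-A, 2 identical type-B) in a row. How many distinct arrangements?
6! / (4! × 2!) = 15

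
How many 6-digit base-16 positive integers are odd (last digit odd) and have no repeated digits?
Last∈{1,3,5,7,9,11,13,15}. Last=0: 0. Last nonzero: 8×14×P(14,4) = 2690688. Total = 2690688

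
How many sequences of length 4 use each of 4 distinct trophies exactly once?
4! = 24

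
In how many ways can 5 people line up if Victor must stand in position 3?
Fix one position: (5-1)! = 24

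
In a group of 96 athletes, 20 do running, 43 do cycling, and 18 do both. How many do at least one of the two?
|A∪B| = |A| + |B| - |A∩B| = 20 + 43 - 18 = 45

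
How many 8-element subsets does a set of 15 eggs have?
C(15,8) = 15!/(8!×7!) = 6435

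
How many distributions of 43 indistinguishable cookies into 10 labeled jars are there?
C(43+10-1, 10-1) = C(52, 9) = 3679075400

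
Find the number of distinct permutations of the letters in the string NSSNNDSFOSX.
11! / (1! × 4! × 1! × 1! × 1! × 3!) = 277200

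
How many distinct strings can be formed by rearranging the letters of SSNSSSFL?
8! / (1! × 5! × 1! × 1!) = 336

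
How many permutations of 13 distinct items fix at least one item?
Complement of the derangements. !13 = Σ_{j=0}^{13} (-1)^j·13!/j! = 6227020800 - 6227020800 + 3113510400 - 1037836800 + 259459200 - 51891840 + 8648640 - 1235520 + 154440 - 17160 + 1716 - 156 + 13 - 1 = 2290792932. 13! - !13 = 6227020800 - 2290792932 = 3936227868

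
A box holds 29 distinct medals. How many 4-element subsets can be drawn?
C(29,4) = 29!/(4!×25!) = 23751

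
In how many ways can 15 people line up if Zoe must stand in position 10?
Fix one position: (15-1)! = 87178291200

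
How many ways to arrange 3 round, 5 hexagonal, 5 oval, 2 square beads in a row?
15! / (3! × 5! × 5! × 2!) = 7567560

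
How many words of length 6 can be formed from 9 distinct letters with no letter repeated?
P(9,6) = 9!/(9-6)! = 60480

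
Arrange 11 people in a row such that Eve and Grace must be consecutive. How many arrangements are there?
Treat the 2 as one block: (11-2+1)! × 2! = 3628800 × 2 = 7257600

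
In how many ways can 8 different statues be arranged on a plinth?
8! = 40320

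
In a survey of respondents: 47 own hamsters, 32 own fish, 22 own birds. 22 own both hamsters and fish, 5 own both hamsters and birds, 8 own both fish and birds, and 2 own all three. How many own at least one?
|A∪B∪C| = 47+32+22-22-5-8+2 = 68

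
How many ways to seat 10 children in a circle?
Circular: fix one position, arrange the rest. (10-1)! = 362880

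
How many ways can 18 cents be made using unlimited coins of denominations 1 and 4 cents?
Coefficient of x^18 in 1/(1-x^1) · 1/(1-x^4). Use j coins of 4 for j = 0..⌊18/4⌋ = 4, the rest in 1s: 4 + 1 = 5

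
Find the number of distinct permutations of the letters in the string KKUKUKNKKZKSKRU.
15! / (3! × 8! × 1! × 1! × 1! × 1!) = 5405400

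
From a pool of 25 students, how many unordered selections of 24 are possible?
C(25,24) = 25!/(24!×1!) = 25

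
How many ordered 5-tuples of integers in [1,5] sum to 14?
Coefficient of x^14 in (x + x² + ... + x^5)^5. By inclusion-exclusion on dice exceeding 5: Σ_j (-1)^j C(5,j)·C(14-1-5j, 4) = C(5,0)·C(13,4) - C(5,1)·C(8,4) = 1·715 - 5·70 = 365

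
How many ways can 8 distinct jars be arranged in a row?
8! = 40320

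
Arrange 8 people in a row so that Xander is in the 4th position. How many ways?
Fix one position: (8-1)! = 5040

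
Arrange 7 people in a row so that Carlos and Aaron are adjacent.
Treat as block: (7-1)! × 2! = 720 × 2 = 1440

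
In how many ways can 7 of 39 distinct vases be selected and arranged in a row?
P(39,7) = 39!/(39-7)! = 77519922480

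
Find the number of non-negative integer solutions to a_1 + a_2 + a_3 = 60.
C(60+3-1, 3-1) = C(62, 2) = 1891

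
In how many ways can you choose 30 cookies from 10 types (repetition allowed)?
C(30+10-1, 10-1) = C(39, 9) = 211915132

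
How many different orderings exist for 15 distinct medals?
15! = 1307674368000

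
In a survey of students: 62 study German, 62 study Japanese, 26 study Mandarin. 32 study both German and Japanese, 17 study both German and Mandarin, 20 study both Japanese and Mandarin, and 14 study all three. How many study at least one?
|A∪B∪C| = 62+62+26-32-17-20+14 = 95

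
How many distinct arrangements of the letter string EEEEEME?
7! / (1! × 6!) = 7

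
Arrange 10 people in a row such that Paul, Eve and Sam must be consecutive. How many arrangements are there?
Treat the 3 as one block: (10-3+1)! × 3! = 40320 × 6 = 241920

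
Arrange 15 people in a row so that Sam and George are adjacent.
Treat as block: (15-1)! × 2! = 87178291200 × 2 = 174356582400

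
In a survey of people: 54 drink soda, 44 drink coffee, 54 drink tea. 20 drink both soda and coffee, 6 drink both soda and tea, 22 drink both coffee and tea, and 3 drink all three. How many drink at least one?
|A∪B∪C| = 54+44+54-20-6-22+3 = 107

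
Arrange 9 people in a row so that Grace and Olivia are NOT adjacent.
Total - adjacent = 9! - (9-1)!×2 = 362880 - 80640 = 282240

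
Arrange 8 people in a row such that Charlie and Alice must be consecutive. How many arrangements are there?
Treat the 2 as one block: (8-2+1)! × 2! = 5040 × 2 = 10080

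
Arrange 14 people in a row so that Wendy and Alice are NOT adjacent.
Total - adjacent = 14! - (14-1)!×2 = 87178291200 - 12454041600 = 74724249600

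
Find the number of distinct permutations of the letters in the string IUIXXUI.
7! / (2! × 3! × 2!) = 210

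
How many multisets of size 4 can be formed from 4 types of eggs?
C(4+4-1, 4-1) = C(7, 3) = 35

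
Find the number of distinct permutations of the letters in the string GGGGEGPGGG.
10! / (1! × 8! × 1!) = 90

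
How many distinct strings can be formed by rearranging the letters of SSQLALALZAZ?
11! / (3! × 2! × 2! × 1! × 3!) = 277200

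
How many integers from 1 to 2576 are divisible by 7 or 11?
⌊2576/7⌋ + ⌊2576/11⌋ - ⌊2576/77⌋ = 368 + 234 - 33 = 569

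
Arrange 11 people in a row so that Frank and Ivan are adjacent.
Treat as block: (11-1)! × 2! = 3628800 × 2 = 7257600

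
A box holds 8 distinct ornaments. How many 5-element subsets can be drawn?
C(8,5) = 8!/(5!×3!) = 56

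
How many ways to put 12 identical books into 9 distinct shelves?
C(12+9-1, 9-1) = C(20, 8) = 125970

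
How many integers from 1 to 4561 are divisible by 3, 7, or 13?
⌊4561/3⌋+⌊4561/7⌋+⌊4561/13⌋ - ⌊4561/21⌋-⌊4561/39⌋-⌊4561/91⌋ + ⌊4561/273⌋ = 1520+651+350 - 217-116-50 + 16 = 2154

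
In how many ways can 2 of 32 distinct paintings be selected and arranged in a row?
P(32,2) = 32!/(32-2)! = 992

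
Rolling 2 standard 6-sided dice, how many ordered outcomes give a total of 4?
Coefficient of x^4 in (x + x² + ... + x^6)^2. By inclusion-exclusion on dice exceeding 6: Σ_j (-1)^j C(2,j)·C(4-1-6j, 1) = C(2,0)·C(3,1) = 1·3 = 3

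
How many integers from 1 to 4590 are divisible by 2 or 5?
⌊4590/2⌋ + ⌊4590/5⌋ - ⌊4590/10⌋ = 2295 + 918 - 459 = 2754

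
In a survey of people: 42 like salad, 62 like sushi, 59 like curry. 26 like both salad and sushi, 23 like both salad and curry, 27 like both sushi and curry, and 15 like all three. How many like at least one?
|A∪B∪C| = 42+62+59-26-23-27+15 = 102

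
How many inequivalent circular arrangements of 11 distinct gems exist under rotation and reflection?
(11-1)!/2 = 3628800/2 = 1814400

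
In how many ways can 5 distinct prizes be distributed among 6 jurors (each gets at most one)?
P(6,5) = 6!/(6-5)! = 720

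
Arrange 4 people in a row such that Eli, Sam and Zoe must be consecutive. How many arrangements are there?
Treat the 3 as one block: (4-3+1)! × 3! = 2 × 6 = 12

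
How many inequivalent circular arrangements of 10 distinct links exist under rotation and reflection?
(10-1)!/2 = 362880/2 = 181440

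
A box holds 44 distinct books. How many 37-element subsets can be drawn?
C(44,37) = 44!/(37!×7!) = 38320568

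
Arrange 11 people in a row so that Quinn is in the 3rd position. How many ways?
Fix one position: (11-1)! = 3628800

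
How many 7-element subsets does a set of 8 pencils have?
C(8,7) = 8!/(7!×1!) = 8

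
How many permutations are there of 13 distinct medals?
13! = 6227020800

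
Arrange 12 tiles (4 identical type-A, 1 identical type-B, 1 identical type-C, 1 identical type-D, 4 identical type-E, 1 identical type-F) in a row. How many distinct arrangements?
12! / (4! × 1! × 1! × 1! × 4! × 1!) = 831600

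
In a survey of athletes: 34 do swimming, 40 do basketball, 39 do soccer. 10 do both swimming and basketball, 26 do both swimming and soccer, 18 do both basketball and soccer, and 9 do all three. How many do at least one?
|A∪B∪C| = 34+40+39-10-26-18+9 = 68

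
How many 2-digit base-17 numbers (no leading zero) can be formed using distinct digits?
First digit: 16 choices (nonzero). Then descending: 16 × 16 = 256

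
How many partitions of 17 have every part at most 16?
Let r_j(i) = number of partitions of i into parts ≤ j, for i = 0..17. r_1(i) = 1 for all i; r_j(i) = r_{j-1}(i) + r_j(i-j). Rows j = 2..16: ≤2: 1 1 2 2 3 3 4 4 5 5 6 6 7 7 8 8 9 9; ≤3: 1 1 2 3 4 5 7 8 10 12 14 16 19 21 24 27 30 33; ≤4: 1 1 2 3 5 6 9 11 15 18 23 27 34 39 47 54 64 72; ≤5: 1 1 2 3 5 7 10 13 18 23 30 37 47 57 70 84 101 119; ≤6: 1 1 2 3 5 7 11 14 20 26 35 44 58 71 90 110 136 163; ≤7: 1 1 2 3 5 7 11 15 21 28 38 49 65 82 105 131 164 201; ≤8: 1 1 2 3 5 7 11 15 22 29 40 52 70 89 116 146 186 230; ≤9: 1 1 2 3 5 7 11 15 22 30 41 54 73 94 123 157 201 252; ≤10: 1 1 2 3 5 7 11 15 22 30 42 55 75 97 128 164 212 267; ≤11: 1 1 2 3 5 7 11 15 22 30 42 56 76 99 131 169 219 278; ≤12: 1 1 2 3 5 7 11 15 22 30 42 56 77 100 133 172 224 285; ≤13: 1 1 2 3 5 7 11 15 22 30 42 56 77 101 134 174 227 290; ≤14: 1 1 2 3 5 7 11 15 22 30 42 56 77 101 135 175 229 293; ≤15: 1 1 2 3 5 7 11 15 22 30 42 56 77 101 135 176 230 295; ≤16: 1 1 2 3 5 7 11 15 22 30 42 56 77 101 135 176 231 296. r_16(17) = 296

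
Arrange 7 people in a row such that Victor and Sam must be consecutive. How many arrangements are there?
Treat the 2 as one block: (7-2+1)! × 2! = 720 × 2 = 1440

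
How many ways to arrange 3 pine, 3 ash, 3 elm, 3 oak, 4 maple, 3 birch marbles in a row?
19! / (3! × 3! × 3! × 3! × 4! × 3!) = 651819168000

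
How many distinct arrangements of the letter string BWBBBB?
6! / (5! × 1!) = 6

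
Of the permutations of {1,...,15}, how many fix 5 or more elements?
Exactly j fixed points: C(15,j)·!(15-j); sum over j ≥ 5 (derangement numbers via !m = (m-1)·(!(m-1) + !(m-2)): !0..!10 = 1, 0, 1, 2, 9, 44, 265, 1854, 14833, 133496, 1334961). Σ_{j=5}^{15} C(15,j)·!(15-j) = C(15,5)·!10 + C(15,6)·!9 + C(15,7)·!8 + C(15,8)·!7 + C(15,9)·!6 + C(15,10)·!5 + C(15,11)·!4 + C(15,12)·!3 + C(15,13)·!2 + C(15,14)·!1 + C(15,15)·!0 = 3003·1334961 + 5005·133496 + 6435·14833 + 6435·1854 + 5005·265 + 3003·44 + 1365·9 + 455·2 + 105·1 + 15·0 + 1·1 = 4785887966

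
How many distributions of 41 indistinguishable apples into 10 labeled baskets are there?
C(41+10-1, 10-1) = C(50, 9) = 2505433700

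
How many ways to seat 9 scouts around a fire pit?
Circular: fix one position, arrange the rest. (9-1)! = 40320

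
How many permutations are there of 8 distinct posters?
8! = 40320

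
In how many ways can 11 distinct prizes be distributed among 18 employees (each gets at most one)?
P(18,11) = 18!/(18-11)! = 1270312243200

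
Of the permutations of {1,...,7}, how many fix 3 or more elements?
Exactly j fixed points: C(7,j)·!(7-j); sum over j ≥ 3 (derangement numbers via !m = (m-1)·(!(m-1) + !(m-2)): !0..!4 = 1, 0, 1, 2, 9). Σ_{j=3}^{7} C(7,j)·!(7-j) = C(7,3)·!4 + C(7,4)·!3 + C(7,5)·!2 + C(7,6)·!1 + C(7,7)·!0 = 35·9 + 35·2 + 21·1 + 7·0 + 1·1 = 407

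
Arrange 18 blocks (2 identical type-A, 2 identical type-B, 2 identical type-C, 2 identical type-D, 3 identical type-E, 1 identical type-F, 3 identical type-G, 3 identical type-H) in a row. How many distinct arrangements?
18! / (2! × 2! × 2! × 2! × 3! × 1! × 3! × 3!) = 1852538688000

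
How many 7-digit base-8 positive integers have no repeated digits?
First digit: 7 choices (nonzero). Then descending: 7 × 7 × 6 × 5 × 4 × 3 × 2 = 35280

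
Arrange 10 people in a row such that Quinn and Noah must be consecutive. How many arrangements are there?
Treat the 2 as one block: (10-2+1)! × 2! = 362880 × 2 = 725760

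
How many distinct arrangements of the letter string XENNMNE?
7! / (2! × 1! × 3! × 1!) = 420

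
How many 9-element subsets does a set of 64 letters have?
C(64,9) = 64!/(9!×55!) = 27540584512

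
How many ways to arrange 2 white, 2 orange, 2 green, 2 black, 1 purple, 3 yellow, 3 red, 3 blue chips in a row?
18! / (2! × 2! × 2! × 2! × 1! × 3! × 3! × 3!) = 1852538688000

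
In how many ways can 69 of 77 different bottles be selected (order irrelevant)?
C(77,69) = 77!/(69!×8!) = 21042072975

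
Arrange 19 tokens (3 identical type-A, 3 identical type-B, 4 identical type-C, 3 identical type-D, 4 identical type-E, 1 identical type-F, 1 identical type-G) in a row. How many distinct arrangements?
19! / (3! × 3! × 4! × 3! × 4! × 1! × 1!) = 977728752000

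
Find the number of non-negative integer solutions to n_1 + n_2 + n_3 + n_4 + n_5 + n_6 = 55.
C(55+6-1, 6-1) = C(60, 5) = 5461512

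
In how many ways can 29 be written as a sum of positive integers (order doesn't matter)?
Pentagonal recurrence p(n) = p(n-1) + p(n-2) - p(n-5) - p(n-7) + p(n-12) + p(n-15) - ... gives p(0..28) = 1, 1, 2, 3, 5, 7, 11, 15, 22, 30, 42, 56, 77, 101, 135, 176, 231, 297, 385, 490, 627, 792, 1002, 1255, 1575, 1958, 2436, 3010, 3718. p(29) = p(28) + p(27) - p(24) - p(22) + p(17) + p(14) - p(7) - p(3) = 3718 + 3010 - 1575 - 1002 + 297 + 135 - 15 - 3 = 4565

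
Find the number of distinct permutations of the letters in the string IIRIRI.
6! / (2! × 4!) = 15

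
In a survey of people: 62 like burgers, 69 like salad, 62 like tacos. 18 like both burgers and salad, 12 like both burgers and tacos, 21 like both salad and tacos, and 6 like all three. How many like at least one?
|A∪B∪C| = 62+69+62-18-12-21+6 = 148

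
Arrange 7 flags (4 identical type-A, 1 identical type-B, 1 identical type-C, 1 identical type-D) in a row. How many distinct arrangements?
7! / (4! × 1! × 1! × 1!) = 210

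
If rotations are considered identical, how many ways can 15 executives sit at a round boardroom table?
Circular: fix one position, arrange the rest. (15-1)! = 87178291200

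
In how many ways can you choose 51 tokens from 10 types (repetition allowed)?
C(51+10-1, 10-1) = C(60, 9) = 14783142660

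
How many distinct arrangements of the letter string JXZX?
4! / (1! × 1! × 2!) = 12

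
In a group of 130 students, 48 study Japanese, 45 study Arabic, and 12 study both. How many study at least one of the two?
|A∪B| = |A| + |B| - |A∩B| = 48 + 45 - 12 = 81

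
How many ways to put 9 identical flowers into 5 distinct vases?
C(9+5-1, 5-1) = C(13, 4) = 715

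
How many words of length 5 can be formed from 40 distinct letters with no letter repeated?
P(40,5) = 40!/(40-5)! = 78960960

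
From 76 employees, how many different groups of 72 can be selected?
C(76,72) = 76!/(72!×4!) = 1282975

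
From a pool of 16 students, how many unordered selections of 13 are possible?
C(16,13) = 16!/(13!×3!) = 560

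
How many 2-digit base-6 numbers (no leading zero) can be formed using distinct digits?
First digit: 5 choices (nonzero). Then descending: 5 × 5 = 25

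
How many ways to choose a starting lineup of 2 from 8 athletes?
C(8,2) = 8!/(2!×6!) = 28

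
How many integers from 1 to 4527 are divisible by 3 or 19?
⌊4527/3⌋ + ⌊4527/19⌋ - ⌊4527/57⌋ = 1509 + 238 - 79 = 1668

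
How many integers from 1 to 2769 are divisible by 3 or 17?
⌊2769/3⌋ + ⌊2769/17⌋ - ⌊2769/51⌋ = 923 + 162 - 54 = 1031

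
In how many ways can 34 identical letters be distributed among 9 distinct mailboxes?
C(34+9-1, 9-1) = C(42, 8) = 118030185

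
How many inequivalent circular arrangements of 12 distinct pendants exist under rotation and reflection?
(12-1)!/2 = 39916800/2 = 19958400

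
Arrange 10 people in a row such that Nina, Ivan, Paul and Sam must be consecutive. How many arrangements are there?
Treat the 4 as one block: (10-4+1)! × 4! = 5040 × 24 = 120960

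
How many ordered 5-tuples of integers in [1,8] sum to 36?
Coefficient of x^36 in (x + x² + ... + x^8)^5. By inclusion-exclusion on dice exceeding 8: Σ_j (-1)^j C(5,j)·C(36-1-8j, 4) = C(5,0)·C(35,4) - C(5,1)·C(27,4) + C(5,2)·C(19,4) - C(5,3)·C(11,4) = 1·52360 - 5·17550 + 10·3876 - 10·330 = 70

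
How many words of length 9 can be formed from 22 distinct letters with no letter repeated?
P(22,9) = 22!/(22-9)! = 180503769600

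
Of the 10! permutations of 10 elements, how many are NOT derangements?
Complement of the derangements. !10 = Σ_{j=0}^{10} (-1)^j·10!/j! = 3628800 - 3628800 + 1814400 - 604800 + 151200 - 30240 + 5040 - 720 + 90 - 10 + 1 = 1334961. 10! - !10 = 3628800 - 1334961 = 2293839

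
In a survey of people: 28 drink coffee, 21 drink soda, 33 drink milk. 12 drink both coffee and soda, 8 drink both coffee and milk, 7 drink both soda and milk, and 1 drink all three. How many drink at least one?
|A∪B∪C| = 28+21+33-12-8-7+1 = 56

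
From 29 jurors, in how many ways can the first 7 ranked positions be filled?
P(29,7) = 29!/(29-7)! = 7866331200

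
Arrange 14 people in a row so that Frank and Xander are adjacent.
Treat as block: (14-1)! × 2! = 6227020800 × 2 = 12454041600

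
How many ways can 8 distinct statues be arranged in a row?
8! = 40320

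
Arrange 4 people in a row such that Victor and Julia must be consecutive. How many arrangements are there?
Treat the 2 as one block: (4-2+1)! × 2! = 6 × 2 = 12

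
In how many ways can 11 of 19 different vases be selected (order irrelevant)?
C(19,11) = 19!/(11!×8!) = 75582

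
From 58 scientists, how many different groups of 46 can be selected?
C(58,46) = 58!/(46!×12!) = 891794789340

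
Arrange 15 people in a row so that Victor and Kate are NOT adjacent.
Total - adjacent = 15! - (15-1)!×2 = 1307674368000 - 174356582400 = 1133317785600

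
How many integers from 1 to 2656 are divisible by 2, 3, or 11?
⌊2656/2⌋+⌊2656/3⌋+⌊2656/11⌋ - ⌊2656/6⌋-⌊2656/22⌋-⌊2656/33⌋ + ⌊2656/66⌋ = 1328+885+241 - 442-120-80 + 40 = 1852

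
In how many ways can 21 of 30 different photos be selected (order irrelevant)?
C(30,21) = 30!/(21!×9!) = 14307150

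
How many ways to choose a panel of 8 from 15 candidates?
C(15,8) = 15!/(8!×7!) = 6435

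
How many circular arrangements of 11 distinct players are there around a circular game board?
Circular: fix one position, arrange the rest. (11-1)! = 3628800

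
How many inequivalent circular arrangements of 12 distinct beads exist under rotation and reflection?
(12-1)!/2 = 39916800/2 = 19958400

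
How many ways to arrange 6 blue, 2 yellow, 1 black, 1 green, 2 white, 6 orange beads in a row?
18! / (6! × 2! × 1! × 1! × 2! × 6!) = 3087564480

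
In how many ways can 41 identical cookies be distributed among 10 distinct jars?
C(41+10-1, 10-1) = C(50, 9) = 2505433700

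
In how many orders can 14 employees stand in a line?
14! = 87178291200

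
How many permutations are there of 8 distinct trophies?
8! = 40320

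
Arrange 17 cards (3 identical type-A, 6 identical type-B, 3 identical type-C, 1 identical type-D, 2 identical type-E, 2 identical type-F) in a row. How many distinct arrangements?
17! / (3! × 6! × 3! × 1! × 2! × 2!) = 3430627200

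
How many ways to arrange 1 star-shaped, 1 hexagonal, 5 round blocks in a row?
7! / (1! × 1! × 5!) = 42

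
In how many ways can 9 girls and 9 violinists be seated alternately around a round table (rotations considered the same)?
Fix one of the girls: (9-1)! ways for the remaining girls, × 9! ways for the violinists = 40320 × 362880 = 14631321600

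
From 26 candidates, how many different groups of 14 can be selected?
C(26,14) = 26!/(14!×12!) = 9657700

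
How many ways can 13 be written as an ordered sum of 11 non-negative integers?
C(13+11-1, 11-1) = C(23, 10) = 1144066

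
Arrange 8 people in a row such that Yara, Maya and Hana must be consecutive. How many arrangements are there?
Treat the 3 as one block: (8-3+1)! × 3! = 720 × 6 = 4320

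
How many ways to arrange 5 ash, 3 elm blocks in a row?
8! / (5! × 3!) = 56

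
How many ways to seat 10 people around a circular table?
Circular: fix one position, arrange the rest. (10-1)! = 362880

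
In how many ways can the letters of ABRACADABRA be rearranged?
11! / (5! × 2! × 2! × 1! × 1!) = 83160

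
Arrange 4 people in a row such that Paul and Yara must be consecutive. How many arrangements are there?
Treat the 2 as one block: (4-2+1)! × 2! = 6 × 2 = 12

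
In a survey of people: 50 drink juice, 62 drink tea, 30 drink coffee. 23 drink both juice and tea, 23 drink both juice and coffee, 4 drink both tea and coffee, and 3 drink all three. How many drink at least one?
|A∪B∪C| = 50+62+30-23-23-4+3 = 95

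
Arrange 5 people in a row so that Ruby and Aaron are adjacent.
Treat as block: (5-1)! × 2! = 24 × 2 = 48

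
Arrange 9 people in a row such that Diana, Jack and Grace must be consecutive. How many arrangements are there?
Treat the 3 as one block: (9-3+1)! × 3! = 5040 × 6 = 30240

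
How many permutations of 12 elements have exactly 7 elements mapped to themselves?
Choose the 7 fixed points C(12,7) = 792, derange the rest: !5 = Σ_{j=0}^{5} (-1)^j·5!/j! = 120 - 120 + 60 - 20 + 5 - 1 = 44. Product = 792 × 44 = 34848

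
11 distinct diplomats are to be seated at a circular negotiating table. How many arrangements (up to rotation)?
Circular: fix one position, arrange the rest. (11-1)! = 3628800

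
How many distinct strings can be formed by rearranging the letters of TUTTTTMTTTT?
11! / (9! × 1! × 1!) = 110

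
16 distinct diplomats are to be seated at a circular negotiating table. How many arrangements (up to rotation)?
Circular: fix one position, arrange the rest. (16-1)! = 1307674368000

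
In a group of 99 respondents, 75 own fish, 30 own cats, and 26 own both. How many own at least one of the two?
|A∪B| = |A| + |B| - |A∩B| = 75 + 30 - 26 = 79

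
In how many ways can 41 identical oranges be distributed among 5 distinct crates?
C(41+5-1, 5-1) = C(45, 4) = 148995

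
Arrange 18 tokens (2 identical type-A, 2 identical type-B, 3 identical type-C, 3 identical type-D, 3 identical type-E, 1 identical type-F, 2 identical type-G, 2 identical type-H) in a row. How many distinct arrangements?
18! / (2! × 2! × 3! × 3! × 3! × 1! × 2! × 2!) = 1852538688000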